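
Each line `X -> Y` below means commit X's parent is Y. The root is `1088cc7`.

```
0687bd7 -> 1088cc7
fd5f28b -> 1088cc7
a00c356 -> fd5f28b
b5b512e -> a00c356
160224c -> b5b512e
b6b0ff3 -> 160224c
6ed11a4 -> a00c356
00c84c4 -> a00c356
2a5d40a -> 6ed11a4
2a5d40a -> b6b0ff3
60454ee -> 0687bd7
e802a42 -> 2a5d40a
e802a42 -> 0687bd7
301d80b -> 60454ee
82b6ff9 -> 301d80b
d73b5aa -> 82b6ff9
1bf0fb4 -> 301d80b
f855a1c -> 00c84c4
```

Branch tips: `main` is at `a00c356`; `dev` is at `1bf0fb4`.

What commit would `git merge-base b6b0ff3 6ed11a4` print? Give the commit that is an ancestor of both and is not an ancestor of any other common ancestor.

a00c356

Ancestors of b6b0ff3: {1088cc7, 160224c, a00c356, b5b512e, b6b0ff3, fd5f28b}.
Ancestors of 6ed11a4: {1088cc7, 6ed11a4, a00c356, fd5f28b}.
Common ancestors: {1088cc7, a00c356, fd5f28b}.
Among these, a00c356 is not an ancestor of any other common ancestor — it is the merge base.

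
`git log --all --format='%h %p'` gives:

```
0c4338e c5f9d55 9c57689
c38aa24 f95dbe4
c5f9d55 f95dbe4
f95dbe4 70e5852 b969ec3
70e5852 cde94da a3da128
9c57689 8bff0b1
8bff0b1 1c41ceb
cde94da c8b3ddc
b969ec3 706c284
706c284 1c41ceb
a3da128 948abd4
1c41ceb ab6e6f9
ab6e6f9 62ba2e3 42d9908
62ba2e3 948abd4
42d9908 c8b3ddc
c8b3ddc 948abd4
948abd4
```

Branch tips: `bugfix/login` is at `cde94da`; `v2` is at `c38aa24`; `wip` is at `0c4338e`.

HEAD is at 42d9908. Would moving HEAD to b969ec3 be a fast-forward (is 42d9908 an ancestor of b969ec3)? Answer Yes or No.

A fast-forward from 42d9908 to b969ec3 is possible iff 42d9908 is an ancestor of b969ec3.
Ancestors of b969ec3: {1c41ceb, 42d9908, 62ba2e3, 706c284, 948abd4, ab6e6f9, b969ec3, c8b3ddc}.
42d9908 is among them, so fast-forward is possible.

Yes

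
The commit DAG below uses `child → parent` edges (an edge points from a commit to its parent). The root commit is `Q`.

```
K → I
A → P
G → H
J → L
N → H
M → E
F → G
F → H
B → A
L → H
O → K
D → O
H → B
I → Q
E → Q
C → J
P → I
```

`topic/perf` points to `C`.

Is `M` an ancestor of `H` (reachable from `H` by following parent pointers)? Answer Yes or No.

No

Ancestors of H: {A, B, H, I, P, Q}.
M is not in that set, so it is not an ancestor of H.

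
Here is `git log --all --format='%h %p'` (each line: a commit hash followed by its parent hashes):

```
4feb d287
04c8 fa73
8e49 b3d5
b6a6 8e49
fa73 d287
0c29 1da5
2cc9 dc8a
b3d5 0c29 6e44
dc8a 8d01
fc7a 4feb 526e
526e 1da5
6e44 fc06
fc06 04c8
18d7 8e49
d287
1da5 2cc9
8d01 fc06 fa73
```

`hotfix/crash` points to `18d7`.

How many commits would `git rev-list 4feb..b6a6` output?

12

Reachable from b6a6: {04c8, 0c29, 1da5, 2cc9, 6e44, 8d01, 8e49, b3d5, b6a6, d287, dc8a, fa73, fc06}.
Reachable from 4feb: {4feb, d287}.
In b6a6's history but not 4feb's: {04c8, 0c29, 1da5, 2cc9, 6e44, 8d01, 8e49, b3d5, b6a6, dc8a, fa73, fc06} — 12 commits.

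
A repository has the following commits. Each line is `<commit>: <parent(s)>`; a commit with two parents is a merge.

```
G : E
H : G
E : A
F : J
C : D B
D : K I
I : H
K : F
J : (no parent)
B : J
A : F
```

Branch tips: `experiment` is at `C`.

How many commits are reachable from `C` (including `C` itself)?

Walking parent pointers from C: reachable set = {A, B, C, D, E, F, G, H, I, J, K}.
That is 11 commits.

11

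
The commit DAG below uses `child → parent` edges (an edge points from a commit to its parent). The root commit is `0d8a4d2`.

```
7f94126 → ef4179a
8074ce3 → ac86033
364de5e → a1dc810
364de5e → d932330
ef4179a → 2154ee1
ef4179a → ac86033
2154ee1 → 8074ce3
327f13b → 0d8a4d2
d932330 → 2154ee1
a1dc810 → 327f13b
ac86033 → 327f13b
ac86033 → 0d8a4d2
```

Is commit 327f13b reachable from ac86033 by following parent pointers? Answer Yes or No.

Yes

Ancestors of ac86033 (commits reachable by following parents): {0d8a4d2, 327f13b, ac86033}.
327f13b is in that set, so it is an ancestor of ac86033.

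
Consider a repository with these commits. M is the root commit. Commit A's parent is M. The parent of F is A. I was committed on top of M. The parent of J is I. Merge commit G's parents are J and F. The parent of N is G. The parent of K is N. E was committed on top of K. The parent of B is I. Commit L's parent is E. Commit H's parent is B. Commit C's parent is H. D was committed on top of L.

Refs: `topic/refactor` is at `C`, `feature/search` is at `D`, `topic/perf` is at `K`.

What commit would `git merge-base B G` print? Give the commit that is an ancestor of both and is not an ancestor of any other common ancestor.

Ancestors of B: {B, I, M}.
Ancestors of G: {A, F, G, I, J, M}.
Common ancestors: {I, M}.
Among these, I is not an ancestor of any other common ancestor — it is the merge base.

I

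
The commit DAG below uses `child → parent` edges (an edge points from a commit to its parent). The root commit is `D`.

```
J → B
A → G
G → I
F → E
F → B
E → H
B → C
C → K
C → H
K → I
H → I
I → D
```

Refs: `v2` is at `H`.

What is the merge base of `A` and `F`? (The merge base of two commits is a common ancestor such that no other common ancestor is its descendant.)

I

Ancestors of A: {A, D, G, I}.
Ancestors of F: {B, C, D, E, F, H, I, K}.
Common ancestors: {D, I}.
Among these, I is not an ancestor of any other common ancestor — it is the merge base.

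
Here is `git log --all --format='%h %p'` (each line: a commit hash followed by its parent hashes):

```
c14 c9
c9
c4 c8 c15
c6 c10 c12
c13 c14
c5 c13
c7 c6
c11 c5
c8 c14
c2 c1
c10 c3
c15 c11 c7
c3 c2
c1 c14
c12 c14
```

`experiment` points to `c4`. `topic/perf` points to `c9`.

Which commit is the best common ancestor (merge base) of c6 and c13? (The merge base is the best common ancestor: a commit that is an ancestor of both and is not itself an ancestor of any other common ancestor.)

Ancestors of c6: {c1, c10, c12, c14, c2, c3, c6, c9}.
Ancestors of c13: {c13, c14, c9}.
Common ancestors: {c14, c9}.
Among these, c14 is not an ancestor of any other common ancestor — it is the merge base.

c14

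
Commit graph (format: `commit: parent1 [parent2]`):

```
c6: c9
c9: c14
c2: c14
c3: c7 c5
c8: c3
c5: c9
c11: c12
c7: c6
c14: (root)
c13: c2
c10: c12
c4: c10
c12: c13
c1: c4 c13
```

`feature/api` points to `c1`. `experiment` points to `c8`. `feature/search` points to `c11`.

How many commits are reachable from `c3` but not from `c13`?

Reachable from c3: {c14, c3, c5, c6, c7, c9}.
Reachable from c13: {c13, c14, c2}.
In c3's history but not c13's: {c3, c5, c6, c7, c9} — 5 commits.

5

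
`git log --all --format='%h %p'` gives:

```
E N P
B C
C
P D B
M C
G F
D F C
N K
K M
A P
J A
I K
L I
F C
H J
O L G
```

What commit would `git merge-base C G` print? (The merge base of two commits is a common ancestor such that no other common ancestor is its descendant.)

Ancestors of C: {C}.
Ancestors of G: {C, F, G}.
Common ancestors: {C}.
The only common ancestor is C, so it is the merge base.

C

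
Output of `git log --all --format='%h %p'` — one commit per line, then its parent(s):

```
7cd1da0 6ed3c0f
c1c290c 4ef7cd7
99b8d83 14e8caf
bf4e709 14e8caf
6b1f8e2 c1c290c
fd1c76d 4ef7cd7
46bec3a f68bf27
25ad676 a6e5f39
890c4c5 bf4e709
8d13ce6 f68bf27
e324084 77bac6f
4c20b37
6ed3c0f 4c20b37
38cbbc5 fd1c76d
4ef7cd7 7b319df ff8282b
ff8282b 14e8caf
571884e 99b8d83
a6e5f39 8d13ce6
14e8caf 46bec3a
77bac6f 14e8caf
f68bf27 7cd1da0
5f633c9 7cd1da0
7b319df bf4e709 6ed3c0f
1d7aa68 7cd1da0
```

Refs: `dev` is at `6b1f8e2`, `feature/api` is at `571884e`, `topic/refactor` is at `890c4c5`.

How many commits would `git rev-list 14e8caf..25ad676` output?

Reachable from 25ad676: {25ad676, 4c20b37, 6ed3c0f, 7cd1da0, 8d13ce6, a6e5f39, f68bf27}.
Reachable from 14e8caf: {14e8caf, 46bec3a, 4c20b37, 6ed3c0f, 7cd1da0, f68bf27}.
In 25ad676's history but not 14e8caf's: {25ad676, 8d13ce6, a6e5f39} — 3 commits.

3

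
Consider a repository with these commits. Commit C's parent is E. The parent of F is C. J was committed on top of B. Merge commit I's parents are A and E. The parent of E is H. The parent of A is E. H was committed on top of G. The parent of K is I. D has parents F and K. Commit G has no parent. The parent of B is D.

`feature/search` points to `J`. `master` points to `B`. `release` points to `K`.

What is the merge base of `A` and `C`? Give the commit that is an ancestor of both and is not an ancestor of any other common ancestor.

Ancestors of A: {A, E, G, H}.
Ancestors of C: {C, E, G, H}.
Common ancestors: {E, G, H}.
Among these, E is not an ancestor of any other common ancestor — it is the merge base.

E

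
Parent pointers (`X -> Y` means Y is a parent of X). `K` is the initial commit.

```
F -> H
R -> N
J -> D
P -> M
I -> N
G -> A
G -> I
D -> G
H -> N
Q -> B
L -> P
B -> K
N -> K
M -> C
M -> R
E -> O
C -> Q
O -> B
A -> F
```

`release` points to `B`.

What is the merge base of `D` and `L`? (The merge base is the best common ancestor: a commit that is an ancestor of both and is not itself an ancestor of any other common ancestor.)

N

Ancestors of D: {A, D, F, G, H, I, K, N}.
Ancestors of L: {B, C, K, L, M, N, P, Q, R}.
Common ancestors: {K, N}.
Among these, N is not an ancestor of any other common ancestor — it is the merge base.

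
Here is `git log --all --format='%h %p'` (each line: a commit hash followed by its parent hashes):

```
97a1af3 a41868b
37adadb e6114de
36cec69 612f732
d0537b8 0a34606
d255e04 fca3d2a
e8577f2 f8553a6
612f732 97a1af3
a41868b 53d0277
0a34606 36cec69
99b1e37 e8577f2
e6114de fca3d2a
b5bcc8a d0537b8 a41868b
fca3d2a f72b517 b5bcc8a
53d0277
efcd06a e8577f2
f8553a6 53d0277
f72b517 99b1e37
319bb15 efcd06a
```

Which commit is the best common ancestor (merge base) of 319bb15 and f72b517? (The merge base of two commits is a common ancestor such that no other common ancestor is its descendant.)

e8577f2

Ancestors of 319bb15: {319bb15, 53d0277, e8577f2, efcd06a, f8553a6}.
Ancestors of f72b517: {53d0277, 99b1e37, e8577f2, f72b517, f8553a6}.
Common ancestors: {53d0277, e8577f2, f8553a6}.
Among these, e8577f2 is not an ancestor of any other common ancestor — it is the merge base.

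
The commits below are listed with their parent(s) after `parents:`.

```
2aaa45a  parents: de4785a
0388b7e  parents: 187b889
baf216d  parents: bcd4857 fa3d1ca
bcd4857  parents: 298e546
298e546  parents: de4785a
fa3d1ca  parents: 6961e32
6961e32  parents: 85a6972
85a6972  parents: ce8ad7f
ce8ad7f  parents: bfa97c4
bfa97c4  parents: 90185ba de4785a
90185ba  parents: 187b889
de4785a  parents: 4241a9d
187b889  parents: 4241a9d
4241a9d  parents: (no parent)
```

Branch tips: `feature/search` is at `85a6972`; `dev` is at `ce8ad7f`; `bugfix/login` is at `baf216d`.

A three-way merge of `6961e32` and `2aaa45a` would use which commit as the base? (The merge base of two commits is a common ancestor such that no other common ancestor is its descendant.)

Ancestors of 6961e32: {187b889, 4241a9d, 6961e32, 85a6972, 90185ba, bfa97c4, ce8ad7f, de4785a}.
Ancestors of 2aaa45a: {2aaa45a, 4241a9d, de4785a}.
Common ancestors: {4241a9d, de4785a}.
Among these, de4785a is not an ancestor of any other common ancestor — it is the merge base.

de4785a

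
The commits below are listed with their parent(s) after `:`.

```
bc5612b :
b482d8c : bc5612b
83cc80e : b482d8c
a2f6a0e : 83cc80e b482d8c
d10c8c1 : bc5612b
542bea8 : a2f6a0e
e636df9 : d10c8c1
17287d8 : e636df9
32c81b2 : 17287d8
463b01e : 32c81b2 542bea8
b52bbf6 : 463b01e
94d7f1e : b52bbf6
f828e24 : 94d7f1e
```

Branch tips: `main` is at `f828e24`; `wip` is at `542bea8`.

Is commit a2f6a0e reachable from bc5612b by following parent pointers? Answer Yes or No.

Ancestors of bc5612b: {bc5612b}.
a2f6a0e is not in that set, so it is not an ancestor of bc5612b.

No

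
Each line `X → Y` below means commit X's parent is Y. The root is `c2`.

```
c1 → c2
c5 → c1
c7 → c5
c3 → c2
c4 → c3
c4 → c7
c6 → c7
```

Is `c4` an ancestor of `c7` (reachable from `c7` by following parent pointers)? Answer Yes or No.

No

Ancestors of c7: {c1, c2, c5, c7}.
c4 is not in that set, so it is not an ancestor of c7.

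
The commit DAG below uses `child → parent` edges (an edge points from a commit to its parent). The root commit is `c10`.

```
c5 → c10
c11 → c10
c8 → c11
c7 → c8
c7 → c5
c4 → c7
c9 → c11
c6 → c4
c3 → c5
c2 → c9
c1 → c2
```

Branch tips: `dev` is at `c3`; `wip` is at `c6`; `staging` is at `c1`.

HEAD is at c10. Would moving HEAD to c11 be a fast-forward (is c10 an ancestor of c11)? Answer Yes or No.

Yes

A fast-forward from c10 to c11 is possible iff c10 is an ancestor of c11.
Ancestors of c11: {c10, c11}.
c10 is among them, so fast-forward is possible.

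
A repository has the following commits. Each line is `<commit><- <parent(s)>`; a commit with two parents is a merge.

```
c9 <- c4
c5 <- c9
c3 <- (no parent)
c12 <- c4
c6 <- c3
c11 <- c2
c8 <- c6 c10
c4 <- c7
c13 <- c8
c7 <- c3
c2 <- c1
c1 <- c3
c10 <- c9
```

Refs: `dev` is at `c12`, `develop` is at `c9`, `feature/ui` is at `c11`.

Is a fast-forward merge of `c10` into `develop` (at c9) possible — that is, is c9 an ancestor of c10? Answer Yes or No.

Yes

A fast-forward from c9 to c10 is possible iff c9 is an ancestor of c10.
Ancestors of c10: {c10, c3, c4, c7, c9}.
c9 is among them, so fast-forward is possible.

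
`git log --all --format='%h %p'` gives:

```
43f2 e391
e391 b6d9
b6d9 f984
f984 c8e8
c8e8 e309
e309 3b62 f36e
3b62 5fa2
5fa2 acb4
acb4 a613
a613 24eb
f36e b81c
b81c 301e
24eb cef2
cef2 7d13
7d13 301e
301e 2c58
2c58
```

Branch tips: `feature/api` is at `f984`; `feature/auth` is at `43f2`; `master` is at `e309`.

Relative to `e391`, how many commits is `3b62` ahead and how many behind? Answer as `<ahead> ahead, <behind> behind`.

0 ahead, 7 behind

Reachable from 3b62: {24eb, 2c58, 301e, 3b62, 5fa2, 7d13, a613, acb4, cef2}.
Reachable from e391: {24eb, 2c58, 301e, 3b62, 5fa2, 7d13, a613, acb4, b6d9, b81c, c8e8, cef2, e309, e391, f36e, f984}.
Only in 3b62's history (ahead): {} — 0.
Only in e391's history (behind): {b6d9, b81c, c8e8, e309, e391, f36e, f984} — 7.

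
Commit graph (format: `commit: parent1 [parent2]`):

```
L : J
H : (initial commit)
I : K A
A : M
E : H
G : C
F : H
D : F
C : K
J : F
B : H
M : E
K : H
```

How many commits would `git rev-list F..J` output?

1

Reachable from J: {F, H, J}.
Reachable from F: {F, H}.
In J's history but not F's: {J} — 1 commit.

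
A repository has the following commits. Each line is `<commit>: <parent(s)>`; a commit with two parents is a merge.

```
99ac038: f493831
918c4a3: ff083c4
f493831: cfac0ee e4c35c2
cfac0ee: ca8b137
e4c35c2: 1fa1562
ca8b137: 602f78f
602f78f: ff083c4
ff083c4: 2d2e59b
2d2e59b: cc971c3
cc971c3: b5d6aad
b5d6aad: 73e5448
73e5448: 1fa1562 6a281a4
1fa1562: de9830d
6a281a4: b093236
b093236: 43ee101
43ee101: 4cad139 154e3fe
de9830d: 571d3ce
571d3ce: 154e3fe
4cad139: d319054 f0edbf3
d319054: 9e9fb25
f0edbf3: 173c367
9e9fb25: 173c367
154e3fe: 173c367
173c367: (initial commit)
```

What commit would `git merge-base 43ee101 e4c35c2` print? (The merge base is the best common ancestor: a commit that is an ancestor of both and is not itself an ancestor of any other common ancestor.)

154e3fe

Ancestors of 43ee101: {154e3fe, 173c367, 43ee101, 4cad139, 9e9fb25, d319054, f0edbf3}.
Ancestors of e4c35c2: {154e3fe, 173c367, 1fa1562, 571d3ce, de9830d, e4c35c2}.
Common ancestors: {154e3fe, 173c367}.
Among these, 154e3fe is not an ancestor of any other common ancestor — it is the merge base.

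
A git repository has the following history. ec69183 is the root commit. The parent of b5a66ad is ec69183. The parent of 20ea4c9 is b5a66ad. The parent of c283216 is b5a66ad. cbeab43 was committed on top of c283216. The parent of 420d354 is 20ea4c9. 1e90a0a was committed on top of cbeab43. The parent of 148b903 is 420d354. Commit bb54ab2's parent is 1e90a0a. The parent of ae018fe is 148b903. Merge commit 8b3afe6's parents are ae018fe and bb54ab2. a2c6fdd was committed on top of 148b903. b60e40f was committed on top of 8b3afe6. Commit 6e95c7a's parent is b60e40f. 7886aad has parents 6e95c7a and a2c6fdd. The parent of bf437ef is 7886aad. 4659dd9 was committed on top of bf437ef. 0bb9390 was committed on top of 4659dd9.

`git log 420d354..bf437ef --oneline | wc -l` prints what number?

Reachable from bf437ef: {148b903, 1e90a0a, 20ea4c9, 420d354, 6e95c7a, 7886aad, 8b3afe6, a2c6fdd, ae018fe, b5a66ad, b60e40f, bb54ab2, bf437ef, c283216, cbeab43, ec69183}.
Reachable from 420d354: {20ea4c9, 420d354, b5a66ad, ec69183}.
In bf437ef's history but not 420d354's: {148b903, 1e90a0a, 6e95c7a, 7886aad, 8b3afe6, a2c6fdd, ae018fe, b60e40f, bb54ab2, bf437ef, c283216, cbeab43} — 12 commits.

12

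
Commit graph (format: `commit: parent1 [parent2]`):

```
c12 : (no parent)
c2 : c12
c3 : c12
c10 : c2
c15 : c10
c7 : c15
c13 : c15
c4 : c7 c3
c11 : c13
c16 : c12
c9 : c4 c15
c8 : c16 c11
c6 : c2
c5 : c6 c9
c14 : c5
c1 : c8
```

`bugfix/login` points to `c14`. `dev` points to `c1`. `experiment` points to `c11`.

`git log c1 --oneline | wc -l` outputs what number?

9

Walking parent pointers from c1: reachable set = {c1, c10, c11, c12, c13, c15, c16, c2, c8}.
That is 9 commits.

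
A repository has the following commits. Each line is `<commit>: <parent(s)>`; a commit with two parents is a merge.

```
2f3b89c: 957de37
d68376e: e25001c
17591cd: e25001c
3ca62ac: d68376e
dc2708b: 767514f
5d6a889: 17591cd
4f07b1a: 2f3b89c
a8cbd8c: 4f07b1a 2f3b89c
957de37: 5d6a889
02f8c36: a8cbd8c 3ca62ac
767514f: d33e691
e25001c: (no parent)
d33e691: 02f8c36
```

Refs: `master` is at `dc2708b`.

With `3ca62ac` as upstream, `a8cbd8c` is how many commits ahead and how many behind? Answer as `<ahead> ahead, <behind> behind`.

Reachable from a8cbd8c: {17591cd, 2f3b89c, 4f07b1a, 5d6a889, 957de37, a8cbd8c, e25001c}.
Reachable from 3ca62ac: {3ca62ac, d68376e, e25001c}.
Only in a8cbd8c's history (ahead): {17591cd, 2f3b89c, 4f07b1a, 5d6a889, 957de37, a8cbd8c} — 6.
Only in 3ca62ac's history (behind): {3ca62ac, d68376e} — 2.

6 ahead, 2 behind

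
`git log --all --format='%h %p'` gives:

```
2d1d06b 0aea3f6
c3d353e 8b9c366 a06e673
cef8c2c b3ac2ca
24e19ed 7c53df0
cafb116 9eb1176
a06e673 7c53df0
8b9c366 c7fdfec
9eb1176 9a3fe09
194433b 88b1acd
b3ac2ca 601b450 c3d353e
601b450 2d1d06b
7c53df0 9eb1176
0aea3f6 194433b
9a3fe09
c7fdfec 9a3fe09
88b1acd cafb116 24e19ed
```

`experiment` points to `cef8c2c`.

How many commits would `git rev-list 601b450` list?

10

Walking parent pointers from 601b450: reachable set = {0aea3f6, 194433b, 24e19ed, 2d1d06b, 601b450, 7c53df0, 88b1acd, 9a3fe09, 9eb1176, cafb116}.
That is 10 commits.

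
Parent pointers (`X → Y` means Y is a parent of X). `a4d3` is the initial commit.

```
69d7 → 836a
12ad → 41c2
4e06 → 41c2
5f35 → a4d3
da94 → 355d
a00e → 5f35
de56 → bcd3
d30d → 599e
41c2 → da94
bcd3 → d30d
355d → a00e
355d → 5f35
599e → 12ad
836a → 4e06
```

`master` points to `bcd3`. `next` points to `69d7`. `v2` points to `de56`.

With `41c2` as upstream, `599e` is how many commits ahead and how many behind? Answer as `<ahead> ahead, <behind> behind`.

2 ahead, 0 behind

Reachable from 599e: {12ad, 355d, 41c2, 599e, 5f35, a00e, a4d3, da94}.
Reachable from 41c2: {355d, 41c2, 5f35, a00e, a4d3, da94}.
Only in 599e's history (ahead): {12ad, 599e} — 2.
Only in 41c2's history (behind): {} — 0.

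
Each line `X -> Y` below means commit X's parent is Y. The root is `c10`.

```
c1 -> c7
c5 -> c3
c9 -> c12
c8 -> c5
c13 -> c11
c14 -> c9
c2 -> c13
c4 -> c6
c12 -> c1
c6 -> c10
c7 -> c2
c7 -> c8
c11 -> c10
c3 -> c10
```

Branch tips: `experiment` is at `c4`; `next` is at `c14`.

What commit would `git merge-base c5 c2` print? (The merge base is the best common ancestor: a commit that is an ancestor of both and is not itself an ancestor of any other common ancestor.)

Ancestors of c5: {c10, c3, c5}.
Ancestors of c2: {c10, c11, c13, c2}.
Common ancestors: {c10}.
The only common ancestor is c10, so it is the merge base.

c10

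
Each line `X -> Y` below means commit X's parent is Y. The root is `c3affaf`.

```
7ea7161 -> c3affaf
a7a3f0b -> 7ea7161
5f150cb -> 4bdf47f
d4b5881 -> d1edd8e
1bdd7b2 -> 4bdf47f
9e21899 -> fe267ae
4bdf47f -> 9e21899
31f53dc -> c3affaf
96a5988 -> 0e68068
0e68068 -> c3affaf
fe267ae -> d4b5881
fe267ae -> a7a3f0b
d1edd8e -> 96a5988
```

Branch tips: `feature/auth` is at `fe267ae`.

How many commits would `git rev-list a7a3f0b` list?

Walking parent pointers from a7a3f0b: reachable set = {7ea7161, a7a3f0b, c3affaf}.
That is 3 commits.

3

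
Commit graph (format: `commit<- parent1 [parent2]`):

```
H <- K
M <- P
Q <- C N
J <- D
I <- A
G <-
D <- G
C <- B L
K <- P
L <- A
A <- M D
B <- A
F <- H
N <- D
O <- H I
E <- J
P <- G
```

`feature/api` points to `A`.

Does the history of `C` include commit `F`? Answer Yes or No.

No

Ancestors of C: {A, B, C, D, G, L, M, P}.
F is not in that set, so it is not an ancestor of C.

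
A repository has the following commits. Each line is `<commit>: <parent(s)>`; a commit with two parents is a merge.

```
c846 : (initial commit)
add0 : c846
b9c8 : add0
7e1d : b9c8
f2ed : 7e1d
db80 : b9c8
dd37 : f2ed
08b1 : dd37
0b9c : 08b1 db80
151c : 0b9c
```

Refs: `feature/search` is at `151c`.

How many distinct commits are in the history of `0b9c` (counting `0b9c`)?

Walking parent pointers from 0b9c: reachable set = {08b1, 0b9c, 7e1d, add0, b9c8, c846, db80, dd37, f2ed}.
That is 9 commits.

9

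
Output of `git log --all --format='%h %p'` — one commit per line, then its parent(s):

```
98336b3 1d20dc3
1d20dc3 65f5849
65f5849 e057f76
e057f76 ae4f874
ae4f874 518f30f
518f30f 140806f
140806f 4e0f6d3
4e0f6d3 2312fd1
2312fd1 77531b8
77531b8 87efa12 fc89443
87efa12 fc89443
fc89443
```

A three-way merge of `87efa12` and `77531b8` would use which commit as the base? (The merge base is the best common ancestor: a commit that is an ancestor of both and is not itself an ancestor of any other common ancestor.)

Ancestors of 87efa12: {87efa12, fc89443}.
Ancestors of 77531b8: {77531b8, 87efa12, fc89443}.
Common ancestors: {87efa12, fc89443}.
Among these, 87efa12 is not an ancestor of any other common ancestor — it is the merge base.

87efa12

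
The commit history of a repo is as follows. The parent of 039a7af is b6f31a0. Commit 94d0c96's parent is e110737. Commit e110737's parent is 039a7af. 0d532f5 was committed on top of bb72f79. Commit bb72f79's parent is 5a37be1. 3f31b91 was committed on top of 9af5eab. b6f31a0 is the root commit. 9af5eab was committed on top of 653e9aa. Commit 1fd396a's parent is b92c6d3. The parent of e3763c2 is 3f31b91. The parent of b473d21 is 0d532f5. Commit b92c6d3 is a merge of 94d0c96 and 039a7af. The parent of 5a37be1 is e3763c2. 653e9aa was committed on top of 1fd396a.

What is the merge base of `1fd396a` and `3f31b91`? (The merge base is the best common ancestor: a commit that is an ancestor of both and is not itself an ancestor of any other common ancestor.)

Ancestors of 1fd396a: {039a7af, 1fd396a, 94d0c96, b6f31a0, b92c6d3, e110737}.
Ancestors of 3f31b91: {039a7af, 1fd396a, 3f31b91, 653e9aa, 94d0c96, 9af5eab, b6f31a0, b92c6d3, e110737}.
Common ancestors: {039a7af, 1fd396a, 94d0c96, b6f31a0, b92c6d3, e110737}.
Among these, 1fd396a is not an ancestor of any other common ancestor — it is the merge base.

1fd396a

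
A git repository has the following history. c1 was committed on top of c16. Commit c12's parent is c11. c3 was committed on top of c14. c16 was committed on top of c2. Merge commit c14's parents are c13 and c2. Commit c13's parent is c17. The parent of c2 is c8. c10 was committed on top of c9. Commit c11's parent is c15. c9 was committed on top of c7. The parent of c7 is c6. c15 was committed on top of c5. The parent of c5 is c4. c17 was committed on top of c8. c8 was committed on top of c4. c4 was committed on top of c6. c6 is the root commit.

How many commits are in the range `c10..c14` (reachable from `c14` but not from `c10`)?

Reachable from c14: {c13, c14, c17, c2, c4, c6, c8}.
Reachable from c10: {c10, c6, c7, c9}.
In c14's history but not c10's: {c13, c14, c17, c2, c4, c8} — 6 commits.

6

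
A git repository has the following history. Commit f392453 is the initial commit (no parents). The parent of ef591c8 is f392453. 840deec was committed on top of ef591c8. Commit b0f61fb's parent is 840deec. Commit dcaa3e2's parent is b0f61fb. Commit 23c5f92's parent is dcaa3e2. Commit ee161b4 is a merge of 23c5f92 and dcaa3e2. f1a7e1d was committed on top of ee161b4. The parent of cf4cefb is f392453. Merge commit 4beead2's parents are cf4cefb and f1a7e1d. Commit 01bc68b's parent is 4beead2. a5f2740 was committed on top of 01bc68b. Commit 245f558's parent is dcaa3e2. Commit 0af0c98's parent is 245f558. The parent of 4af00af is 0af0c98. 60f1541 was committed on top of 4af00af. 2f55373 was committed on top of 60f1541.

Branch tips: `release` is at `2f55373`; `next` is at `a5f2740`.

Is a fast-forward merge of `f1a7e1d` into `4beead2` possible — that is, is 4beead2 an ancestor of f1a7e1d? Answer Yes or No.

A fast-forward from 4beead2 to f1a7e1d is possible iff 4beead2 is an ancestor of f1a7e1d.
Ancestors of f1a7e1d: {23c5f92, 840deec, b0f61fb, dcaa3e2, ee161b4, ef591c8, f1a7e1d, f392453}.
4beead2 is not among them, so fast-forward is not possible.

No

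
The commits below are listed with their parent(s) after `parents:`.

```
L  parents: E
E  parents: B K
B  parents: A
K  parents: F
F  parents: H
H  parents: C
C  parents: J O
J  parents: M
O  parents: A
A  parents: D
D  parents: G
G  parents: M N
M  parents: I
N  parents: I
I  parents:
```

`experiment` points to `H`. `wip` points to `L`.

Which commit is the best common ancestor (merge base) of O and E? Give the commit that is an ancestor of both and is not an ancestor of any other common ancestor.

O

Ancestors of O: {A, D, G, I, M, N, O}.
Ancestors of E: {A, B, C, D, E, F, G, H, I, J, K, M, N, O}.
Common ancestors: {A, D, G, I, M, N, O}.
Among these, O is not an ancestor of any other common ancestor — it is the merge base.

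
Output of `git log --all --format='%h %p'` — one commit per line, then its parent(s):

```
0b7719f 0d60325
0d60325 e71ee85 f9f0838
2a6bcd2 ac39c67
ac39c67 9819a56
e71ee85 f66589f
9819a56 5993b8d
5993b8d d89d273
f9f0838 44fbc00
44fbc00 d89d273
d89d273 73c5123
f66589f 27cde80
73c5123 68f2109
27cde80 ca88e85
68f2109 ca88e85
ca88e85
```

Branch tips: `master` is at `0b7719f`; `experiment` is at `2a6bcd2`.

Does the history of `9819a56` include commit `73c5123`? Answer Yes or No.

Yes

Ancestors of 9819a56 (commits reachable by following parents): {5993b8d, 68f2109, 73c5123, 9819a56, ca88e85, d89d273}.
73c5123 is in that set, so it is an ancestor of 9819a56.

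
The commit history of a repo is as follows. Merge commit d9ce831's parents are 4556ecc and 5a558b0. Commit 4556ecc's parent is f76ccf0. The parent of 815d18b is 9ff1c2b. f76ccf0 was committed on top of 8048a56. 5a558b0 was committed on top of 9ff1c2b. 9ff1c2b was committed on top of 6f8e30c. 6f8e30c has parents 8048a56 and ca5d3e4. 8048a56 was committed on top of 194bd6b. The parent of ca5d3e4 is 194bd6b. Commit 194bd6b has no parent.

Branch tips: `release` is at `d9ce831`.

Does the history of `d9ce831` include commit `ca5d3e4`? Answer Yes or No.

Ancestors of d9ce831 (commits reachable by following parents): {194bd6b, 4556ecc, 5a558b0, 6f8e30c, 8048a56, 9ff1c2b, ca5d3e4, d9ce831, f76ccf0}.
ca5d3e4 is in that set, so it is an ancestor of d9ce831.

Yes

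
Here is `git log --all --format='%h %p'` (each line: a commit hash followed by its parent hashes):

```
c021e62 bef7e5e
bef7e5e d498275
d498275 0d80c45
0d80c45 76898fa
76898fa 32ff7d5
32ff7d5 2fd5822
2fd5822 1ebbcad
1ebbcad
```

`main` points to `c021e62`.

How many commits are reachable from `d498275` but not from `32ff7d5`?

Reachable from d498275: {0d80c45, 1ebbcad, 2fd5822, 32ff7d5, 76898fa, d498275}.
Reachable from 32ff7d5: {1ebbcad, 2fd5822, 32ff7d5}.
In d498275's history but not 32ff7d5's: {0d80c45, 76898fa, d498275} — 3 commits.

3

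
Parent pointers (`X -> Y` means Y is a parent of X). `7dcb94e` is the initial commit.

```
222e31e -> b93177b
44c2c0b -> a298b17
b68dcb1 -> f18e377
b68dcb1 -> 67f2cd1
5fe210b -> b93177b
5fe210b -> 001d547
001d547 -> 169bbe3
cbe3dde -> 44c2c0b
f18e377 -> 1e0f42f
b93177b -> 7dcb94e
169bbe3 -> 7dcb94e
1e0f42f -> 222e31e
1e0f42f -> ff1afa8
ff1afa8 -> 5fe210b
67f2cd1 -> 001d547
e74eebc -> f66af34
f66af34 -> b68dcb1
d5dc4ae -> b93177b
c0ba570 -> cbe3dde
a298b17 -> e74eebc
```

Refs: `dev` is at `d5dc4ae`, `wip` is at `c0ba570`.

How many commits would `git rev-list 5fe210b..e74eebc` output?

8

Reachable from e74eebc: {001d547, 169bbe3, 1e0f42f, 222e31e, 5fe210b, 67f2cd1, 7dcb94e, b68dcb1, b93177b, e74eebc, f18e377, f66af34, ff1afa8}.
Reachable from 5fe210b: {001d547, 169bbe3, 5fe210b, 7dcb94e, b93177b}.
In e74eebc's history but not 5fe210b's: {1e0f42f, 222e31e, 67f2cd1, b68dcb1, e74eebc, f18e377, f66af34, ff1afa8} — 8 commits.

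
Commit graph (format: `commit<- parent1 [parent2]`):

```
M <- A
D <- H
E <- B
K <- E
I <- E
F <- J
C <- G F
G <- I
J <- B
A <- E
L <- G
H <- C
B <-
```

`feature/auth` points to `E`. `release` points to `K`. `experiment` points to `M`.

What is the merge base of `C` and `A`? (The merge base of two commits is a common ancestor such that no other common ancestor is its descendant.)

E

Ancestors of C: {B, C, E, F, G, I, J}.
Ancestors of A: {A, B, E}.
Common ancestors: {B, E}.
Among these, E is not an ancestor of any other common ancestor — it is the merge base.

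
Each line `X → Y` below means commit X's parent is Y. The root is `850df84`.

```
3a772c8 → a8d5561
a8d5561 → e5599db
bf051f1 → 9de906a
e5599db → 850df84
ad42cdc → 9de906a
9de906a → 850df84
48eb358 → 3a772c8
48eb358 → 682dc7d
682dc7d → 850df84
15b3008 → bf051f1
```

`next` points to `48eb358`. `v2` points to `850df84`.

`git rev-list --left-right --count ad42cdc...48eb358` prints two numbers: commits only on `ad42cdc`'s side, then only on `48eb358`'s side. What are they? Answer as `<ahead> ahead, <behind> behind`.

2 ahead, 5 behind

Reachable from ad42cdc: {850df84, 9de906a, ad42cdc}.
Reachable from 48eb358: {3a772c8, 48eb358, 682dc7d, 850df84, a8d5561, e5599db}.
Only in ad42cdc's history (ahead): {9de906a, ad42cdc} — 2.
Only in 48eb358's history (behind): {3a772c8, 48eb358, 682dc7d, a8d5561, e5599db} — 5.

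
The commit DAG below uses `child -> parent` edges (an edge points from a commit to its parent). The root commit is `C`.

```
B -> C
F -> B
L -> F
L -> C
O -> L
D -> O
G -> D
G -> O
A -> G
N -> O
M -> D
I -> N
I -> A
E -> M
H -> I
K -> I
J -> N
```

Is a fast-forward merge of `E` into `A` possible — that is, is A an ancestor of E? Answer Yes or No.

No

A fast-forward from A to E is possible iff A is an ancestor of E.
Ancestors of E: {B, C, D, E, F, L, M, O}.
A is not among them, so fast-forward is not possible.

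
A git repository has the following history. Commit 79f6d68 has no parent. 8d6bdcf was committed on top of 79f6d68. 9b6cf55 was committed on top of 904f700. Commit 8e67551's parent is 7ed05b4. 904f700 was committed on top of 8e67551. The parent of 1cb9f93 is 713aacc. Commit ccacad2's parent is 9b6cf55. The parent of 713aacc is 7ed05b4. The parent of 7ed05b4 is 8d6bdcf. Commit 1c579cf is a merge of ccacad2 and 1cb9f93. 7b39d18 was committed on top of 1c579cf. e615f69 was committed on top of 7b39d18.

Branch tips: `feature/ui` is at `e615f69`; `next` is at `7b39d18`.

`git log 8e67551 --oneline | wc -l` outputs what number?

4

Walking parent pointers from 8e67551: reachable set = {79f6d68, 7ed05b4, 8d6bdcf, 8e67551}.
That is 4 commits.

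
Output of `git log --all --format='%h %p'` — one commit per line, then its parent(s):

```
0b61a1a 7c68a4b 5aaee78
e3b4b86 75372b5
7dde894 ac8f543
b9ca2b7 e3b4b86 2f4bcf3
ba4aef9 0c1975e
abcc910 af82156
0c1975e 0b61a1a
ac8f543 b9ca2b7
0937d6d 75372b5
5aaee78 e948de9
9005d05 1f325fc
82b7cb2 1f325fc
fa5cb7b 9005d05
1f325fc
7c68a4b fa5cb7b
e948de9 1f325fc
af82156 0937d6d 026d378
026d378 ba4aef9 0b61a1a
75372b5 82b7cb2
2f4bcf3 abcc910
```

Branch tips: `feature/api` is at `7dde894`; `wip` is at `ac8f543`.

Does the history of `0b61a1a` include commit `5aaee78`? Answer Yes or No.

Ancestors of 0b61a1a (commits reachable by following parents): {0b61a1a, 1f325fc, 5aaee78, 7c68a4b, 9005d05, e948de9, fa5cb7b}.
5aaee78 is in that set, so it is an ancestor of 0b61a1a.

Yes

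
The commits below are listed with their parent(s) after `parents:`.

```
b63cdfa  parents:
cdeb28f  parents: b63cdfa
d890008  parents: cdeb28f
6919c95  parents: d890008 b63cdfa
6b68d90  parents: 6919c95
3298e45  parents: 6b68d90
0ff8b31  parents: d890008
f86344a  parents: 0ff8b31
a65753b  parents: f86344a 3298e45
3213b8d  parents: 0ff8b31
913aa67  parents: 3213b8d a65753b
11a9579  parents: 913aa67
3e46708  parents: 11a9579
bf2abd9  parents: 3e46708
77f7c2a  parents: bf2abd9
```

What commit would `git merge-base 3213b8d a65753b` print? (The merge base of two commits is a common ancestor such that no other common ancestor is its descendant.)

0ff8b31

Ancestors of 3213b8d: {0ff8b31, 3213b8d, b63cdfa, cdeb28f, d890008}.
Ancestors of a65753b: {0ff8b31, 3298e45, 6919c95, 6b68d90, a65753b, b63cdfa, cdeb28f, d890008, f86344a}.
Common ancestors: {0ff8b31, b63cdfa, cdeb28f, d890008}.
Among these, 0ff8b31 is not an ancestor of any other common ancestor — it is the merge base.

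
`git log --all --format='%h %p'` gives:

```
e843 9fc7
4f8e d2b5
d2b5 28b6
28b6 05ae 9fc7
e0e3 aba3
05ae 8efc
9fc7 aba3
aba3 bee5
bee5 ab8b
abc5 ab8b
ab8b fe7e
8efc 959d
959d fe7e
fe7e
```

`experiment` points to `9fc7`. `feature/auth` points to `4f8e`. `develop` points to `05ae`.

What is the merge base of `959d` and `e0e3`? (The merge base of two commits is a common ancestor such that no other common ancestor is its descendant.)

Ancestors of 959d: {959d, fe7e}.
Ancestors of e0e3: {ab8b, aba3, bee5, e0e3, fe7e}.
Common ancestors: {fe7e}.
The only common ancestor is fe7e, so it is the merge base.

fe7e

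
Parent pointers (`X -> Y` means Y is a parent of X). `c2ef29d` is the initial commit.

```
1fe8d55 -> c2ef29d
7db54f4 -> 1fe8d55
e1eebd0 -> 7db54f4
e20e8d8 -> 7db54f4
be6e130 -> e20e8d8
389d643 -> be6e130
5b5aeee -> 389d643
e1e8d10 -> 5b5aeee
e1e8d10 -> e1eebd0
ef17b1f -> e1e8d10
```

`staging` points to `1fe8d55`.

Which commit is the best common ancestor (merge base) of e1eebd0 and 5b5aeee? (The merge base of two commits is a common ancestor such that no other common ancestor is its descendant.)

7db54f4

Ancestors of e1eebd0: {1fe8d55, 7db54f4, c2ef29d, e1eebd0}.
Ancestors of 5b5aeee: {1fe8d55, 389d643, 5b5aeee, 7db54f4, be6e130, c2ef29d, e20e8d8}.
Common ancestors: {1fe8d55, 7db54f4, c2ef29d}.
Among these, 7db54f4 is not an ancestor of any other common ancestor — it is the merge base.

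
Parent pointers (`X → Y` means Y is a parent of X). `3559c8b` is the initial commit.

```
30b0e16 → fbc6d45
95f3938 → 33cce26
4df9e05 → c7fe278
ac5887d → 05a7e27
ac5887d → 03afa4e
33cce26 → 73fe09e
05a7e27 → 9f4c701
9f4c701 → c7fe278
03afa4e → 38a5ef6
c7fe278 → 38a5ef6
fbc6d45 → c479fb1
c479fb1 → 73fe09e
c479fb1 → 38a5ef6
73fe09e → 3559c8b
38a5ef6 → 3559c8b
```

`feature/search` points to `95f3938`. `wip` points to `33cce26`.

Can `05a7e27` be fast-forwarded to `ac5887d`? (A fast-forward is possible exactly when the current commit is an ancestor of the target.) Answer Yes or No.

A fast-forward from 05a7e27 to ac5887d is possible iff 05a7e27 is an ancestor of ac5887d.
Ancestors of ac5887d: {03afa4e, 05a7e27, 3559c8b, 38a5ef6, 9f4c701, ac5887d, c7fe278}.
05a7e27 is among them, so fast-forward is possible.

Yes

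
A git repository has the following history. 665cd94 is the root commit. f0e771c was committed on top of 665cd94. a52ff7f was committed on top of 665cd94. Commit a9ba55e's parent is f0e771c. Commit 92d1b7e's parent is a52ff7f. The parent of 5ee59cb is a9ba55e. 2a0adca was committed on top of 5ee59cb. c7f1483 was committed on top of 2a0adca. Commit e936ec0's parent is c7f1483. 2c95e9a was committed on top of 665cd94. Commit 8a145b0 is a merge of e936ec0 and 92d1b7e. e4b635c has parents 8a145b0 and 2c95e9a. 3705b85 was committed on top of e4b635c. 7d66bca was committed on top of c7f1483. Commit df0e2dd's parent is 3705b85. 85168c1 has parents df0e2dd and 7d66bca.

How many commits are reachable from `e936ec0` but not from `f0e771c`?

5

Reachable from e936ec0: {2a0adca, 5ee59cb, 665cd94, a9ba55e, c7f1483, e936ec0, f0e771c}.
Reachable from f0e771c: {665cd94, f0e771c}.
In e936ec0's history but not f0e771c's: {2a0adca, 5ee59cb, a9ba55e, c7f1483, e936ec0} — 5 commits.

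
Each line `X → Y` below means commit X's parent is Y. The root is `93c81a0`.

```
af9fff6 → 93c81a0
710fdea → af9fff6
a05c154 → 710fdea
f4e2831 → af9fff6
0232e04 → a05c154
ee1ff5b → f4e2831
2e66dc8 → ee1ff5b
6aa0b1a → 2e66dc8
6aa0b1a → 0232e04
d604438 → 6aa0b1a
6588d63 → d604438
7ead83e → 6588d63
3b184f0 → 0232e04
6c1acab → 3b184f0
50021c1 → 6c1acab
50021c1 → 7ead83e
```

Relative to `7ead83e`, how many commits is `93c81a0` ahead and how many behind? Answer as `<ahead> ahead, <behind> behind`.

0 ahead, 11 behind

Reachable from 93c81a0: {93c81a0}.
Reachable from 7ead83e: {0232e04, 2e66dc8, 6588d63, 6aa0b1a, 710fdea, 7ead83e, 93c81a0, a05c154, af9fff6, d604438, ee1ff5b, f4e2831}.
Only in 93c81a0's history (ahead): {} — 0.
Only in 7ead83e's history (behind): {0232e04, 2e66dc8, 6588d63, 6aa0b1a, 710fdea, 7ead83e, a05c154, af9fff6, d604438, ee1ff5b, f4e2831} — 11.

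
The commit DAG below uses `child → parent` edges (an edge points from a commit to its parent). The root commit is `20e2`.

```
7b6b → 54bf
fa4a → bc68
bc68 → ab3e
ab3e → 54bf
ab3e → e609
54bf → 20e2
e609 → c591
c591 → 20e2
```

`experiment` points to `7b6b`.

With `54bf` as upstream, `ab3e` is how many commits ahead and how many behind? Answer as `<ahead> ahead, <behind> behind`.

3 ahead, 0 behind

Reachable from ab3e: {20e2, 54bf, ab3e, c591, e609}.
Reachable from 54bf: {20e2, 54bf}.
Only in ab3e's history (ahead): {ab3e, c591, e609} — 3.
Only in 54bf's history (behind): {} — 0.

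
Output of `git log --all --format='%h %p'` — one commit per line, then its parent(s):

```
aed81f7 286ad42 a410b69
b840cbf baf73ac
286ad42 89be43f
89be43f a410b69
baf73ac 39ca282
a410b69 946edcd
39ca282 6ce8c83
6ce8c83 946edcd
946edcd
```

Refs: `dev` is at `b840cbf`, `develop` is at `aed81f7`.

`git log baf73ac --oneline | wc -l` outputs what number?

4

Walking parent pointers from baf73ac: reachable set = {39ca282, 6ce8c83, 946edcd, baf73ac}.
That is 4 commits.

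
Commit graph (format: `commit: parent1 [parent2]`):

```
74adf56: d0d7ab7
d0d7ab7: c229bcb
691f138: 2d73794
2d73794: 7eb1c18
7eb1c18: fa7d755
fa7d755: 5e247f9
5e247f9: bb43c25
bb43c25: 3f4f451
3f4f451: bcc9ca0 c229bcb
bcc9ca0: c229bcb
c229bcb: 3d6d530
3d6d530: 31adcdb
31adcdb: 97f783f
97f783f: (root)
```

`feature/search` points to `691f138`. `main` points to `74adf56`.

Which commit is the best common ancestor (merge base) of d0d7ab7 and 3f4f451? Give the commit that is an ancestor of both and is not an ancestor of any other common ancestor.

c229bcb

Ancestors of d0d7ab7: {31adcdb, 3d6d530, 97f783f, c229bcb, d0d7ab7}.
Ancestors of 3f4f451: {31adcdb, 3d6d530, 3f4f451, 97f783f, bcc9ca0, c229bcb}.
Common ancestors: {31adcdb, 3d6d530, 97f783f, c229bcb}.
Among these, c229bcb is not an ancestor of any other common ancestor — it is the merge base.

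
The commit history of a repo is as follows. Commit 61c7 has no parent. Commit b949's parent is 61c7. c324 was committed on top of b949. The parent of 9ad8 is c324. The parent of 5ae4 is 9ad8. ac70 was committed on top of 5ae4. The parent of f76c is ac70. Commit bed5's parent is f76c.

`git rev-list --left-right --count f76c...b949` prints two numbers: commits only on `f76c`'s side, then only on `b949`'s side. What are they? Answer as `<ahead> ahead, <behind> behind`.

5 ahead, 0 behind

Reachable from f76c: {5ae4, 61c7, 9ad8, ac70, b949, c324, f76c}.
Reachable from b949: {61c7, b949}.
Only in f76c's history (ahead): {5ae4, 9ad8, ac70, c324, f76c} — 5.
Only in b949's history (behind): {} — 0.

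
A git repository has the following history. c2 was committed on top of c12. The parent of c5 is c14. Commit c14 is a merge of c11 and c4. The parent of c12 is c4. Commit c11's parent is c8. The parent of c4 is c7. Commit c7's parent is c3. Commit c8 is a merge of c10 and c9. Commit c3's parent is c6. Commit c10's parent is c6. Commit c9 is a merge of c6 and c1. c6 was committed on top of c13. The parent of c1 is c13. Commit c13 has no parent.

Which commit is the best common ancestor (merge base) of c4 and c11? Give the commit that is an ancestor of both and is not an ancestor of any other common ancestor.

Ancestors of c4: {c13, c3, c4, c6, c7}.
Ancestors of c11: {c1, c10, c11, c13, c6, c8, c9}.
Common ancestors: {c13, c6}.
Among these, c6 is not an ancestor of any other common ancestor — it is the merge base.

c6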